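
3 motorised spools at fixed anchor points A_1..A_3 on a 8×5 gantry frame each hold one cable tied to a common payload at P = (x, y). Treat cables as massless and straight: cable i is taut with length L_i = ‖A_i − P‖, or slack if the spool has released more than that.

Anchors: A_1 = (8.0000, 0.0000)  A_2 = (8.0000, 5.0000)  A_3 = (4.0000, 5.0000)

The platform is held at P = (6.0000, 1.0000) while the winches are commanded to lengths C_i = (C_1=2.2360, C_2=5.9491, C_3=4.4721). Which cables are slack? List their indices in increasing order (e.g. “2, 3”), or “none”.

2

i=1: geometric 2.2361 vs commanded 2.2360 ⇒ taut
i=2: geometric 4.4721 vs commanded 5.9491 ⇒ slack
i=3: geometric 4.4721 vs commanded 4.4721 ⇒ taut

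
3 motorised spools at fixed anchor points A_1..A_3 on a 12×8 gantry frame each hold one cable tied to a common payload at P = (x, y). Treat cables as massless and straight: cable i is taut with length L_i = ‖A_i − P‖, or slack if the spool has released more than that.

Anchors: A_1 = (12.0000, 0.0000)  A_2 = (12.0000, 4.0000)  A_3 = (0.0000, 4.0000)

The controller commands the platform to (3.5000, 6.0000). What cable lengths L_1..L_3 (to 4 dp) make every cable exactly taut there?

(10.4043, 8.7321, 4.0311)

L_1: Δ = A_1−P = (8.5000, -6.0000) → ‖Δ‖ = √108.2500 = 10.4043
L_2: Δ = A_2−P = (8.5000, -2.0000) → ‖Δ‖ = √76.2500 = 8.7321
L_3: Δ = A_3−P = (-3.5000, -2.0000) → ‖Δ‖ = √16.2500 = 4.0311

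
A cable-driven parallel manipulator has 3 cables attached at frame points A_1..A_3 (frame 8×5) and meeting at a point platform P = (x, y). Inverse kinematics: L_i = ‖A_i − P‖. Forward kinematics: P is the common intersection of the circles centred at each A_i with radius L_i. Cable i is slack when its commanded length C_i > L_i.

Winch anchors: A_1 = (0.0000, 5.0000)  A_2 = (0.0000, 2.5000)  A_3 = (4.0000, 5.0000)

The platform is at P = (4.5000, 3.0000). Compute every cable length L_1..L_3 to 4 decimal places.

L_1 = √((0.0000−4.5000)² + (5.0000−3.0000)²) = 4.9244
L_2 = √((0.0000−4.5000)² + (2.5000−3.0000)²) = 4.5277
L_3 = √((4.0000−4.5000)² + (5.0000−3.0000)²) = 2.0616

(4.9244, 4.5277, 2.0616)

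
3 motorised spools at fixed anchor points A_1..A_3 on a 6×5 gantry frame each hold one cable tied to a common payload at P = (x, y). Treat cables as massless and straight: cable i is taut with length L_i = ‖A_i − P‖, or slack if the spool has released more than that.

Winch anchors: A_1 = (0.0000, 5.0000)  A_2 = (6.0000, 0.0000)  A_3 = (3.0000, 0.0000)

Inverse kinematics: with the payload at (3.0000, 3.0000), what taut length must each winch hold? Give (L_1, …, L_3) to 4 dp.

(3.6056, 4.2426, 3.0000)

L_1 = √((0.0000−3.0000)² + (5.0000−3.0000)²) = 3.6056
L_2 = √((6.0000−3.0000)² + (0.0000−3.0000)²) = 4.2426
L_3 = √((3.0000−3.0000)² + (0.0000−3.0000)²) = 3.0000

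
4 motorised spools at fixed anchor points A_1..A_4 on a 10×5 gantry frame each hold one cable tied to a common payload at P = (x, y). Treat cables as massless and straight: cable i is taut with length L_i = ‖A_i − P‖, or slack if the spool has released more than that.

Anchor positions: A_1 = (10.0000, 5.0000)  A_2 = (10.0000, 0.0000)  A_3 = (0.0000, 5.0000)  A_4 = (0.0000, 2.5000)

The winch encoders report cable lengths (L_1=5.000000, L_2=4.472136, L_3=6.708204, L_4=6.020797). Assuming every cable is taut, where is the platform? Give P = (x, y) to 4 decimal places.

circle eqns → linear via eq_j − eq_1; set c_j = A_j·A_j − L_j²
c_1 = 100.0000+25.0000−25.0000 = 100.0000
0.0000·x + 10.0000·y = c_1−c_2 = 20.0000
20.0000·x + 0.0000·y = c_1−c_3 = 120.0000
20.0000·x + 5.0000·y = c_1−c_4 = 130.0000
solve first two rows → x=6.0000, y=2.0000
check cable 4: ‖A_4−P‖² = 36.2500 ≈ L_4² = 36.2500 ✓

(6.0000, 2.0000)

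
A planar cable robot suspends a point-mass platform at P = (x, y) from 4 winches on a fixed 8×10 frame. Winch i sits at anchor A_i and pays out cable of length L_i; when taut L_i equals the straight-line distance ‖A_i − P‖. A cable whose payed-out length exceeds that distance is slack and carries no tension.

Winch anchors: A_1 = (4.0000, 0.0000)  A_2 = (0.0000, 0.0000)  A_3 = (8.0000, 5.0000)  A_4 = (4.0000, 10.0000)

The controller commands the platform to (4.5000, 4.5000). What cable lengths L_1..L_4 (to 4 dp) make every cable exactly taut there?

(4.5277, 6.3640, 3.5355, 5.5227)

cable 1: Δx=-0.5000, Δy=-4.5000; L_1 = √(Δx²+Δy²) = 4.5277
cable 2: Δx=-4.5000, Δy=-4.5000; L_2 = √(Δx²+Δy²) = 6.3640
cable 3: Δx=3.5000, Δy=0.5000; L_3 = √(Δx²+Δy²) = 3.5355
cable 4: Δx=-0.5000, Δy=5.5000; L_4 = √(Δx²+Δy²) = 5.5227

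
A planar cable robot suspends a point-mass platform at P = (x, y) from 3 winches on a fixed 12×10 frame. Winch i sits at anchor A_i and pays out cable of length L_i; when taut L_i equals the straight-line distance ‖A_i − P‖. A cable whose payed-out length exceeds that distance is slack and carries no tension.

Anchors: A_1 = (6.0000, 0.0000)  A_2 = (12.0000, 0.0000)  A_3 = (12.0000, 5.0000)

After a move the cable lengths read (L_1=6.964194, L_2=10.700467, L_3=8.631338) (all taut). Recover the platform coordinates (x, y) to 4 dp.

(3.5000, 6.5000)

circle eqns → linear via eq_j − eq_1; set c_j = A_j·A_j − L_j²
c_1 = 36.0000+0.0000−48.5000 = -12.5000
-12.0000·x + 0.0000·y = c_1−c_2 = -42.0000
-12.0000·x − 10.0000·y = c_1−c_3 = -107.0000
solve first two rows → x=3.5000, y=6.5000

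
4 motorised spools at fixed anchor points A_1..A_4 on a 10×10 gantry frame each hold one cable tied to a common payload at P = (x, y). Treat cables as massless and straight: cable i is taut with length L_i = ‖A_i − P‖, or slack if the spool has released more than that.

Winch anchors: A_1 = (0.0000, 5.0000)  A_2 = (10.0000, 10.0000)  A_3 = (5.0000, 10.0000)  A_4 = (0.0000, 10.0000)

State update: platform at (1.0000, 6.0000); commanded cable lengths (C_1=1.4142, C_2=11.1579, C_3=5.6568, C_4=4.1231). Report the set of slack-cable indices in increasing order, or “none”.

2

cable 1: √((-1.0000)²+(-1.0000)²)=1.4142, C_1=1.4142: taut
cable 2: √((9.0000)²+(4.0000)²)=9.8489, C_2=11.1579: slack
cable 3: √((4.0000)²+(4.0000)²)=5.6569, C_3=5.6568: taut
cable 4: √((-1.0000)²+(4.0000)²)=4.1231, C_4=4.1231: taut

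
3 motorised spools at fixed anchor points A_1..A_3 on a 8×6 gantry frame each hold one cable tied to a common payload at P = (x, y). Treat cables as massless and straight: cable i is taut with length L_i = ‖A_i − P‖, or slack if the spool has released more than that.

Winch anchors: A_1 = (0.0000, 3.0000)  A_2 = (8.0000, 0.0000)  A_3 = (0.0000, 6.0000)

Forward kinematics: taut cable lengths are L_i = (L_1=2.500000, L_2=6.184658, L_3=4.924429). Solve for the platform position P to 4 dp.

(2.0000, 1.5000)

circle eqns → linear via eq_j − eq_1; set k_j = A_j·A_j − L_j²
k_1 = 0.0000+9.0000−6.2500 = 2.7500
-16.0000·x + 6.0000·y = k_1−k_2 = -23.0000
0.0000·x − 6.0000·y = k_1−k_3 = -9.0000
solve first two rows → x=2.0000, y=1.5000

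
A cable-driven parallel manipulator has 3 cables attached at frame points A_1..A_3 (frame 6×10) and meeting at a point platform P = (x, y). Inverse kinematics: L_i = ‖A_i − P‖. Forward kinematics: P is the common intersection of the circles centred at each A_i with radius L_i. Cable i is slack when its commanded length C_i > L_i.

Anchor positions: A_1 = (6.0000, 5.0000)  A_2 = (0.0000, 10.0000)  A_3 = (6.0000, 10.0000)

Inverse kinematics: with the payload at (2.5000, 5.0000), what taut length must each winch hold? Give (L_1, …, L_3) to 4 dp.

cable 1: Δx=3.5000, Δy=0.0000; L_1 = √(Δx²+Δy²) = 3.5000
cable 2: Δx=-2.5000, Δy=5.0000; L_2 = √(Δx²+Δy²) = 5.5902
cable 3: Δx=3.5000, Δy=5.0000; L_3 = √(Δx²+Δy²) = 6.1033

(3.5000, 5.5902, 6.1033)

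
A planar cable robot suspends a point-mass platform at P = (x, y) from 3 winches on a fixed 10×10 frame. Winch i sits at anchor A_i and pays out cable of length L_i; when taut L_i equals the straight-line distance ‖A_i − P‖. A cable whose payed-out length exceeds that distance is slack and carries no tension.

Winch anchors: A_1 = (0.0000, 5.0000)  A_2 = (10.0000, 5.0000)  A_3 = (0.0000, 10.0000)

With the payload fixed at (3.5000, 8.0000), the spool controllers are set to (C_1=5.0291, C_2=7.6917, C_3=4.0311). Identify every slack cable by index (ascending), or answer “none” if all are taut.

1, 2

i=1: geometric 4.6098 vs commanded 5.0291 ⇒ slack
i=2: geometric 7.1589 vs commanded 7.6917 ⇒ slack
i=3: geometric 4.0311 vs commanded 4.0311 ⇒ taut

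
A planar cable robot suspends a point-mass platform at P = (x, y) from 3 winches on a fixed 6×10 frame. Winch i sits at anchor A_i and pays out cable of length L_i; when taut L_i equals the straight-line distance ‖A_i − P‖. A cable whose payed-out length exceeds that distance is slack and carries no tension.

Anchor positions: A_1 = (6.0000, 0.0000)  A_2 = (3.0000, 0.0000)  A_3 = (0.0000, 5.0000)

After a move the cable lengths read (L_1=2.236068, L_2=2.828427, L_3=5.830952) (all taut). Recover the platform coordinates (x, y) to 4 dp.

(5.0000, 2.0000)

expand ‖A_i−P‖²=L_i² and subtract eq 1 (c_i ≔ ‖A_i‖²−L_i²)
c_1 = 36.0000+0.0000−5.0000 = 31.0000
eq1−eq2 → [6.0000  0.0000]·P = 30.0000
eq1−eq3 → [12.0000  -10.0000]·P = 40.0000
2×2 solve → P = (5.0000, 2.0000)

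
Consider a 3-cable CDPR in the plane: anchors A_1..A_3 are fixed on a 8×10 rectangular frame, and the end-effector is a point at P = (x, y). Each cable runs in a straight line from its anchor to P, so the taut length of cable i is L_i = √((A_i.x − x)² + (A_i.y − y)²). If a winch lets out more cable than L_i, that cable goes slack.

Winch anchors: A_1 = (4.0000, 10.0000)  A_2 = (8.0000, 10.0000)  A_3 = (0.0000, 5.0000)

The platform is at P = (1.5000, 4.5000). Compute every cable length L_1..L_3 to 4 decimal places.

cable 1: Δx=2.5000, Δy=5.5000; L_1 = √(Δx²+Δy²) = 6.0415
cable 2: Δx=6.5000, Δy=5.5000; L_2 = √(Δx²+Δy²) = 8.5147
cable 3: Δx=-1.5000, Δy=0.5000; L_3 = √(Δx²+Δy²) = 1.5811

(6.0415, 8.5147, 1.5811)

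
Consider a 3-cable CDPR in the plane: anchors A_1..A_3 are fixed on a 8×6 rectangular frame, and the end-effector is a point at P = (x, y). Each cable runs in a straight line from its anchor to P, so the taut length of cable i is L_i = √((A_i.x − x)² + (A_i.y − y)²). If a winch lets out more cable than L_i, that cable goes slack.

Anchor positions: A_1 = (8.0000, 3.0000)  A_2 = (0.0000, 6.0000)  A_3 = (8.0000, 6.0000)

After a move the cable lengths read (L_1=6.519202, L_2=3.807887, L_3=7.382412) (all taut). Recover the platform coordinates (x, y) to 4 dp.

(1.5000, 2.5000)

expand ‖A_i−P‖²=L_i² and subtract eq 1 (q_i ≔ ‖A_i‖²−L_i²)
q_1 = 64.0000+9.0000−42.5000 = 30.5000
eq1−eq2 → [16.0000  -6.0000]·P = 9.0000
eq1−eq3 → [0.0000  -6.0000]·P = -15.0000
2×2 solve → P = (1.5000, 2.5000)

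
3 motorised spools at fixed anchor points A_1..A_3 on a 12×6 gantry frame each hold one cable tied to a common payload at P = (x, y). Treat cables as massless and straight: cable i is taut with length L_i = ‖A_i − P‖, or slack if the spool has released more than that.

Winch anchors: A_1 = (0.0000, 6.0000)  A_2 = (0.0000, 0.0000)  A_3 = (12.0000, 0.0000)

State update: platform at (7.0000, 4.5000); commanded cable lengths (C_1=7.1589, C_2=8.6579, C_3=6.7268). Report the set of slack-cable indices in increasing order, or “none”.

cable 1: √((-7.0000)²+(1.5000)²)=7.1589, C_1=7.1589: taut
cable 2: √((-7.0000)²+(-4.5000)²)=8.3217, C_2=8.6579: slack
cable 3: √((5.0000)²+(-4.5000)²)=6.7268, C_3=6.7268: taut

2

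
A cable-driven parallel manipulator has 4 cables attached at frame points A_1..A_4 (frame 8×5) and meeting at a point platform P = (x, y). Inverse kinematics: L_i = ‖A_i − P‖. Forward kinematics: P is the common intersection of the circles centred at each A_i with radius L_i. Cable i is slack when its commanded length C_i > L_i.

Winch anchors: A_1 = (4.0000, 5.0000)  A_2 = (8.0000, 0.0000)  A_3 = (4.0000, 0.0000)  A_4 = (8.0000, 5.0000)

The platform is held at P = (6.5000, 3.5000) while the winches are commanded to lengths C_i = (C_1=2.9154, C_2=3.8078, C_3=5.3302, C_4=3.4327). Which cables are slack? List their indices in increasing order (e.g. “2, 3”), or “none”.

cable 1: √((-2.5000)²+(1.5000)²)=2.9155, C_1=2.9154: taut
cable 2: √((1.5000)²+(-3.5000)²)=3.8079, C_2=3.8078: taut
cable 3: √((-2.5000)²+(-3.5000)²)=4.3012, C_3=5.3302: slack
cable 4: √((1.5000)²+(1.5000)²)=2.1213, C_4=3.4327: slack

3, 4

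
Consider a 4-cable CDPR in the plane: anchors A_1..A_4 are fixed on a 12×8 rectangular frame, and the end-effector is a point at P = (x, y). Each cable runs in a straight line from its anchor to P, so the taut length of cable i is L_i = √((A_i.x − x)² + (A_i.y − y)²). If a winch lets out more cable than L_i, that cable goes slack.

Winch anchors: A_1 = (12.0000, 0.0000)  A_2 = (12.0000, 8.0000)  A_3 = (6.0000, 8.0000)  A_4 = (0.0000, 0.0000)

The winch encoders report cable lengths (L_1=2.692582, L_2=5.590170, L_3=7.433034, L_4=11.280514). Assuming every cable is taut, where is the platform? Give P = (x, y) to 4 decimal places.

each cable: (A_i−P)·(A_i−P) = L_i²; let k_i = ‖A_i‖²−L_i²
k_1 = 144.0000+0.0000−7.2500 = 136.7500
row 1: 0.0000x − 16.0000y = -40.0000  (k_2=176.7500)
row 2: 12.0000x − 16.0000y = 92.0000  (k_3=44.7500)
row 3: 24.0000x + 0.0000y = 264.0000  (k_4=-127.2500)
Cramer on rows 1–2 → x = 11.0000, y = 2.5000
check cable 4: ‖A_4−P‖² = 127.2500 ≈ L_4² = 127.2500 ✓

(11.0000, 2.5000)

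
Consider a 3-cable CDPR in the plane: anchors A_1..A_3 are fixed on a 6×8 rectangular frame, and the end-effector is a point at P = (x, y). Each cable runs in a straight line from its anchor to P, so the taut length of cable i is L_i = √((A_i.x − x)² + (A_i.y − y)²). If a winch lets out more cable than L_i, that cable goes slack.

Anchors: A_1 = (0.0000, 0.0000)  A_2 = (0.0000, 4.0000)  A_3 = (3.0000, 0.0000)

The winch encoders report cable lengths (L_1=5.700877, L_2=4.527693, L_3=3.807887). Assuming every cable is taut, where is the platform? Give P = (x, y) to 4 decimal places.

expand ‖A_i−P‖²=L_i² and subtract eq 1 (c_i ≔ ‖A_i‖²−L_i²)
c_1 = 0.0000+0.0000−32.5000 = -32.5000
eq1−eq2 → [0.0000  -8.0000]·P = -28.0000
eq1−eq3 → [-6.0000  0.0000]·P = -27.0000
2×2 solve → P = (4.5000, 3.5000)

(4.5000, 3.5000)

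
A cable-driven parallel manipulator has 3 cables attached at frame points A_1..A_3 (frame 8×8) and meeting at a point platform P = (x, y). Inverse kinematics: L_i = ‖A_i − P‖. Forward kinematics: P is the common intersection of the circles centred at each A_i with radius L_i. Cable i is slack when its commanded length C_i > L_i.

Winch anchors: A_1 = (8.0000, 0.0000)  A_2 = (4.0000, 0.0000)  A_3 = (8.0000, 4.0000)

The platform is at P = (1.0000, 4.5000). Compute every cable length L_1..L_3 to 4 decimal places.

L_1: Δ = A_1−P = (7.0000, -4.5000) → ‖Δ‖ = √69.2500 = 8.3217
L_2: Δ = A_2−P = (3.0000, -4.5000) → ‖Δ‖ = √29.2500 = 5.4083
L_3: Δ = A_3−P = (7.0000, -0.5000) → ‖Δ‖ = √49.2500 = 7.0178

(8.3217, 5.4083, 7.0178)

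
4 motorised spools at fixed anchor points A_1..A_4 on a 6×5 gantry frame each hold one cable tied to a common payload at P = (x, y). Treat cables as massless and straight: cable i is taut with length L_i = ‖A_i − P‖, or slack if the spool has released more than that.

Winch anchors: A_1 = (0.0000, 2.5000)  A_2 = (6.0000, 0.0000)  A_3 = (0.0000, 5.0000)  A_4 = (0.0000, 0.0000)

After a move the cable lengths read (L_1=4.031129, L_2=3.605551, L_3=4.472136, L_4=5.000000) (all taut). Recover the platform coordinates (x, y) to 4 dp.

(4.0000, 3.0000)

circle eqns → linear via eq_j − eq_1; set k_j = A_j·A_j − L_j²
k_1 = 0.0000+6.2500−16.2500 = -10.0000
-12.0000·x + 5.0000·y = k_1−k_2 = -33.0000
0.0000·x − 5.0000·y = k_1−k_3 = -15.0000
0.0000·x + 5.0000·y = k_1−k_4 = 15.0000
solve first two rows → x=4.0000, y=3.0000
check cable 4: ‖A_4−P‖² = 25.0000 ≈ L_4² = 25.0000 ✓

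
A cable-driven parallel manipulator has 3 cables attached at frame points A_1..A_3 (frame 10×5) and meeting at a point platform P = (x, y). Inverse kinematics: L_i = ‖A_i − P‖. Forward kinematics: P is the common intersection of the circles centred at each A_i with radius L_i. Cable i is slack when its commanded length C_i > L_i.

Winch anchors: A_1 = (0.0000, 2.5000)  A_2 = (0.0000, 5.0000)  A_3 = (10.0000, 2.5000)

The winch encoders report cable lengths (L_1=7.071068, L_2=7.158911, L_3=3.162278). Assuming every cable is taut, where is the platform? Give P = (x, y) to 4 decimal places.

(7.0000, 3.5000)

circle eqns → linear via eq_j − eq_1; set q_j = A_j·A_j − L_j²
q_1 = 0.0000+6.2500−50.0000 = -43.7500
0.0000·x − 5.0000·y = q_1−q_2 = -17.5000
-20.0000·x + 0.0000·y = q_1−q_3 = -140.0000
solve first two rows → x=7.0000, y=3.5000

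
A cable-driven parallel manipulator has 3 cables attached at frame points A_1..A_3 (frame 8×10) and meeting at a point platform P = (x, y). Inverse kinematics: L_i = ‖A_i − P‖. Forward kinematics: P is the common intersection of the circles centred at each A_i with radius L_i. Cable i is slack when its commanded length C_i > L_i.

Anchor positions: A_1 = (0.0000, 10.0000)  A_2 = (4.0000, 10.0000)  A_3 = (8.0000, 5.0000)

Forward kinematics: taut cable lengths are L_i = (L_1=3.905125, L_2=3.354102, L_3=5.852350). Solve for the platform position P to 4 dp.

circle eqns → linear via eq_j − eq_1; set q_j = A_j·A_j − L_j²
q_1 = 0.0000+100.0000−15.2500 = 84.7500
-8.0000·x + 0.0000·y = q_1−q_2 = -20.0000
-16.0000·x + 10.0000·y = q_1−q_3 = 30.0000
solve first two rows → x=2.5000, y=7.0000

(2.5000, 7.0000)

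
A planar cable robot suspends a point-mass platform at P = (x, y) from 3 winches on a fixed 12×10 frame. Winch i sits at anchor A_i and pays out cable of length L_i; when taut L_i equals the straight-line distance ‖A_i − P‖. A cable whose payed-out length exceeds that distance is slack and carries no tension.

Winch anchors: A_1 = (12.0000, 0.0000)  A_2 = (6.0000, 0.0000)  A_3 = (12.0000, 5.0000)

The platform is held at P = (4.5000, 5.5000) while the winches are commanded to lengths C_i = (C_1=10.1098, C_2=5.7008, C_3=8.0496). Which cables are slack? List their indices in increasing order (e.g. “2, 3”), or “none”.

cable 1: L_1 = ‖A_1−P‖ = 9.3005;  C_1 = 10.1098 → slack
cable 2: L_2 = ‖A_2−P‖ = 5.7009;  C_2 = 5.7008 → taut
cable 3: L_3 = ‖A_3−P‖ = 7.5166;  C_3 = 8.0496 → slack

1, 3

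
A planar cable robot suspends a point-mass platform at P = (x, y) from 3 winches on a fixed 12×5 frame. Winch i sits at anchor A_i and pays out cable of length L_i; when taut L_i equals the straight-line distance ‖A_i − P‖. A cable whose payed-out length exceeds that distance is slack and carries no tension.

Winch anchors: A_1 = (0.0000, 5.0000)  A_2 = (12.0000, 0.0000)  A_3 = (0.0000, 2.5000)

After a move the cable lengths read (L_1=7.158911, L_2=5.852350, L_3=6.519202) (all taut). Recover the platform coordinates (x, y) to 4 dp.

(6.5000, 2.0000)

expand ‖A_i−P‖²=L_i² and subtract eq 1 (k_i ≔ ‖A_i‖²−L_i²)
k_1 = 0.0000+25.0000−51.2500 = -26.2500
eq1−eq2 → [-24.0000  10.0000]·P = -136.0000
eq1−eq3 → [0.0000  5.0000]·P = 10.0000
2×2 solve → P = (6.5000, 2.0000)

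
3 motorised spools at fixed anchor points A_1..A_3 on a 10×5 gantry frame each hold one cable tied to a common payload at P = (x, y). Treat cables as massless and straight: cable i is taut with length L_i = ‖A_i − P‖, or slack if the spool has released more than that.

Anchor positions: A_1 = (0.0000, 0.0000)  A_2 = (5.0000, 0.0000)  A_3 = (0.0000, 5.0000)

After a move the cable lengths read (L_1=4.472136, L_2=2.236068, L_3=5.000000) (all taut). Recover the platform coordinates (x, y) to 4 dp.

each cable: (A_i−P)·(A_i−P) = L_i²; let c_i = ‖A_i‖²−L_i²
c_1 = 0.0000+0.0000−20.0000 = -20.0000
row 1: -10.0000x + 0.0000y = -40.0000  (c_2=20.0000)
row 2: 0.0000x − 10.0000y = -20.0000  (c_3=0.0000)
Cramer on rows 1–2 → x = 4.0000, y = 2.0000

(4.0000, 2.0000)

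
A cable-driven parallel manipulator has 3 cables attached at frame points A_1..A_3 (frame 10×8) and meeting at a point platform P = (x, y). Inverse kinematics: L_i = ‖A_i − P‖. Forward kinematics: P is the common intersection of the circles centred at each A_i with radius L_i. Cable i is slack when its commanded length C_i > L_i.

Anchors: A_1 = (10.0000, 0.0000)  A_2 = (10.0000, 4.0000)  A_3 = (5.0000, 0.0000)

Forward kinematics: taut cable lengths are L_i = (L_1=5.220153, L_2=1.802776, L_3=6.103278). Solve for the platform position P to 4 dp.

expand ‖A_i−P‖²=L_i² and subtract eq 1 (c_i ≔ ‖A_i‖²−L_i²)
c_1 = 100.0000+0.0000−27.2500 = 72.7500
eq1−eq2 → [0.0000  -8.0000]·P = -40.0000
eq1−eq3 → [10.0000  0.0000]·P = 85.0000
2×2 solve → P = (8.5000, 5.0000)

(8.5000, 5.0000)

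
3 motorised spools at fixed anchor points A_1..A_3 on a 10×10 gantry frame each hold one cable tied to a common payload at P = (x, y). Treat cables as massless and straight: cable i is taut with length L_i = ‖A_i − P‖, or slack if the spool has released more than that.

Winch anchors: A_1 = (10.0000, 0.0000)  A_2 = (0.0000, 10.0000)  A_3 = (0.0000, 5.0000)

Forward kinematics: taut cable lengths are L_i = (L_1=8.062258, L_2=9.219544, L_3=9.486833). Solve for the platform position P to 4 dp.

each cable: (A_i−P)·(A_i−P) = L_i²; let q_i = ‖A_i‖²−L_i²
q_1 = 100.0000+0.0000−65.0000 = 35.0000
row 1: 20.0000x − 20.0000y = 20.0000  (q_2=15.0000)
row 2: 20.0000x − 10.0000y = 100.0000  (q_3=-65.0000)
Cramer on rows 1–2 → x = 9.0000, y = 8.0000

(9.0000, 8.0000)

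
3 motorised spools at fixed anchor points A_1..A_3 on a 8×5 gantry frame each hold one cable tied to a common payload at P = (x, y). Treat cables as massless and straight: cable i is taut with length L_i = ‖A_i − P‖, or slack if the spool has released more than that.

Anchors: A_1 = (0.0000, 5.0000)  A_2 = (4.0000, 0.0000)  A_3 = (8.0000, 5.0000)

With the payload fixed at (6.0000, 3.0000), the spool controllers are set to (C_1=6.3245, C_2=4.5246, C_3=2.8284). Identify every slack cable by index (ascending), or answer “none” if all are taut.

2

i=1: geometric 6.3246 vs commanded 6.3245 ⇒ taut
i=2: geometric 3.6056 vs commanded 4.5246 ⇒ slack
i=3: geometric 2.8284 vs commanded 2.8284 ⇒ taut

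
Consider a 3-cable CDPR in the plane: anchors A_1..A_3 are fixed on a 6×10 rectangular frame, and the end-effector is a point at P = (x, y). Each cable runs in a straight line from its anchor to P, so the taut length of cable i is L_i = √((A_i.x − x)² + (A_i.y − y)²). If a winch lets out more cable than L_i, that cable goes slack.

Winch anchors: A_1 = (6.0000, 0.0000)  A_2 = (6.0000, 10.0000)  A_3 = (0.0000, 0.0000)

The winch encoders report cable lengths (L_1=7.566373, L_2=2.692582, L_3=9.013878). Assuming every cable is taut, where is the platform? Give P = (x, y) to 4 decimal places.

(5.0000, 7.5000)

each cable: (A_i−P)·(A_i−P) = L_i²; let k_i = ‖A_i‖²−L_i²
k_1 = 36.0000+0.0000−57.2500 = -21.2500
row 1: 0.0000x − 20.0000y = -150.0000  (k_2=128.7500)
row 2: 12.0000x + 0.0000y = 60.0000  (k_3=-81.2500)
Cramer on rows 1–2 → x = 5.0000, y = 7.5000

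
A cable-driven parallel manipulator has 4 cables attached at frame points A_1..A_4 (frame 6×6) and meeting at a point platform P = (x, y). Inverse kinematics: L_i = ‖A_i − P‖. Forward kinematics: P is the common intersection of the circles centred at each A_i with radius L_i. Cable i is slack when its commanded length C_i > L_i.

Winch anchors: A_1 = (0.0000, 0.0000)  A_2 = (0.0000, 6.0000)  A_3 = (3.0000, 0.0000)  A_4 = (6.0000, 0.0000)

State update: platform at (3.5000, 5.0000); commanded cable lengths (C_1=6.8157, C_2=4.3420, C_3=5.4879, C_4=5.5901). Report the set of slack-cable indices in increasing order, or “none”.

cable 1: √((-3.5000)²+(-5.0000)²)=6.1033, C_1=6.8157: slack
cable 2: √((-3.5000)²+(1.0000)²)=3.6401, C_2=4.3420: slack
cable 3: √((-0.5000)²+(-5.0000)²)=5.0249, C_3=5.4879: slack
cable 4: √((2.5000)²+(-5.0000)²)=5.5902, C_4=5.5901: taut

1, 2, 3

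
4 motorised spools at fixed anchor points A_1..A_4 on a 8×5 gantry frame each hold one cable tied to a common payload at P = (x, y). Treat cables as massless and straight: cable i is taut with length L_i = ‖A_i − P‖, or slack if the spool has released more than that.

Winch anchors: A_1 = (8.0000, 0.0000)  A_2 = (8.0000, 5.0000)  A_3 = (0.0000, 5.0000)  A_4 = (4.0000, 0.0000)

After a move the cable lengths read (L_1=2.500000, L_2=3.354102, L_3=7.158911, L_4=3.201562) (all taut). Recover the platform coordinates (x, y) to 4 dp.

(6.5000, 2.0000)

circle eqns → linear via eq_j − eq_1; set c_j = A_j·A_j − L_j²
c_1 = 64.0000+0.0000−6.2500 = 57.7500
0.0000·x − 10.0000·y = c_1−c_2 = -20.0000
16.0000·x − 10.0000·y = c_1−c_3 = 84.0000
8.0000·x + 0.0000·y = c_1−c_4 = 52.0000
solve first two rows → x=6.5000, y=2.0000
check cable 4: ‖A_4−P‖² = 10.2500 ≈ L_4² = 10.2500 ✓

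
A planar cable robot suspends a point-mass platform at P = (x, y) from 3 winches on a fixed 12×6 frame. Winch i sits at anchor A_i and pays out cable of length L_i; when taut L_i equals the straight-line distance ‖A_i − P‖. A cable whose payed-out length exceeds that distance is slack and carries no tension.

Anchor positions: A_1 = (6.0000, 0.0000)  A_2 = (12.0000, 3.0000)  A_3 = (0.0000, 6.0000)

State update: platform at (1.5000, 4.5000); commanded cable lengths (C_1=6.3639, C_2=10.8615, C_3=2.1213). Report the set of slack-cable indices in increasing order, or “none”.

cable 1: L_1 = ‖A_1−P‖ = 6.3640;  C_1 = 6.3639 → taut
cable 2: L_2 = ‖A_2−P‖ = 10.6066;  C_2 = 10.8615 → slack
cable 3: L_3 = ‖A_3−P‖ = 2.1213;  C_3 = 2.1213 → taut

2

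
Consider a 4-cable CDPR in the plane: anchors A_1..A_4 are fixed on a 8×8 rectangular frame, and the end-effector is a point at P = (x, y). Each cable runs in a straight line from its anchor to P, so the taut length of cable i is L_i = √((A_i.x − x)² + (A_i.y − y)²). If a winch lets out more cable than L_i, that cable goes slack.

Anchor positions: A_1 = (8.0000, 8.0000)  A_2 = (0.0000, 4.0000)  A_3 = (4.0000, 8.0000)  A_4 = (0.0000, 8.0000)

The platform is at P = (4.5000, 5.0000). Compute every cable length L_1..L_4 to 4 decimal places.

cable 1: Δx=3.5000, Δy=3.0000; L_1 = √(Δx²+Δy²) = 4.6098
cable 2: Δx=-4.5000, Δy=-1.0000; L_2 = √(Δx²+Δy²) = 4.6098
cable 3: Δx=-0.5000, Δy=3.0000; L_3 = √(Δx²+Δy²) = 3.0414
cable 4: Δx=-4.5000, Δy=3.0000; L_4 = √(Δx²+Δy²) = 5.4083

(4.6098, 4.6098, 3.0414, 5.4083)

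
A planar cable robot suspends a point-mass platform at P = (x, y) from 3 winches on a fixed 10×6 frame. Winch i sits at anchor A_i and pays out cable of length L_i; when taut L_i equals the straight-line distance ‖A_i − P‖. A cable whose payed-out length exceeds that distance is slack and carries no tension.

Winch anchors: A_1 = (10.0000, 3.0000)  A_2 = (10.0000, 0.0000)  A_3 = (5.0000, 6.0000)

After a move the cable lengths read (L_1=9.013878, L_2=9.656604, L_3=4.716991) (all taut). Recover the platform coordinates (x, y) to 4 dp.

(1.0000, 3.5000)

circle eqns → linear via eq_j − eq_1; set k_j = A_j·A_j − L_j²
k_1 = 100.0000+9.0000−81.2500 = 27.7500
0.0000·x + 6.0000·y = k_1−k_2 = 21.0000
10.0000·x − 6.0000·y = k_1−k_3 = -11.0000
solve first two rows → x=1.0000, y=3.5000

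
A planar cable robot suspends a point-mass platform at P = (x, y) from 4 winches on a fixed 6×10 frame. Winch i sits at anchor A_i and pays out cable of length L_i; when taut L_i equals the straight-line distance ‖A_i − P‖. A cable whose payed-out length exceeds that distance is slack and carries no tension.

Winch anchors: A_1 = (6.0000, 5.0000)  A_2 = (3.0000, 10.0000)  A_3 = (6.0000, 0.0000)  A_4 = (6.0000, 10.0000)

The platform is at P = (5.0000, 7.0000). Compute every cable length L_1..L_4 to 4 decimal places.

L_1 = √((6.0000−5.0000)² + (5.0000−7.0000)²) = 2.2361
L_2 = √((3.0000−5.0000)² + (10.0000−7.0000)²) = 3.6056
L_3 = √((6.0000−5.0000)² + (0.0000−7.0000)²) = 7.0711
L_4 = √((6.0000−5.0000)² + (10.0000−7.0000)²) = 3.1623

(2.2361, 3.6056, 7.0711, 3.1623)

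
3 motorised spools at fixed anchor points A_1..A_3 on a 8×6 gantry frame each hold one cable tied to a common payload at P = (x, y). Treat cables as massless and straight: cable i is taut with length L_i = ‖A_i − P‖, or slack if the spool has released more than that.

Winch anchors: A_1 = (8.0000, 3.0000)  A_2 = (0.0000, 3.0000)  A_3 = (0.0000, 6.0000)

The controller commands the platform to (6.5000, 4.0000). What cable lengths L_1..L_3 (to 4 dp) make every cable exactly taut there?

(1.8028, 6.5765, 6.8007)

cable 1: Δx=1.5000, Δy=-1.0000; L_1 = √(Δx²+Δy²) = 1.8028
cable 2: Δx=-6.5000, Δy=-1.0000; L_2 = √(Δx²+Δy²) = 6.5765
cable 3: Δx=-6.5000, Δy=2.0000; L_3 = √(Δx²+Δy²) = 6.8007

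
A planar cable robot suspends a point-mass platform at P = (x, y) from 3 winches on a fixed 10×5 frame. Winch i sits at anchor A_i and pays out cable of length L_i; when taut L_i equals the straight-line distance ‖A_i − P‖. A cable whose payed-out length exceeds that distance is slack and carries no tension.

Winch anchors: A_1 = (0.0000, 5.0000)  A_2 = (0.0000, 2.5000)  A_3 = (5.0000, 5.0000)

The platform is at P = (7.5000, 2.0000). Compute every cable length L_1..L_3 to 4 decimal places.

(8.0777, 7.5166, 3.9051)

cable 1: Δx=-7.5000, Δy=3.0000; L_1 = √(Δx²+Δy²) = 8.0777
cable 2: Δx=-7.5000, Δy=0.5000; L_2 = √(Δx²+Δy²) = 7.5166
cable 3: Δx=-2.5000, Δy=3.0000; L_3 = √(Δx²+Δy²) = 3.9051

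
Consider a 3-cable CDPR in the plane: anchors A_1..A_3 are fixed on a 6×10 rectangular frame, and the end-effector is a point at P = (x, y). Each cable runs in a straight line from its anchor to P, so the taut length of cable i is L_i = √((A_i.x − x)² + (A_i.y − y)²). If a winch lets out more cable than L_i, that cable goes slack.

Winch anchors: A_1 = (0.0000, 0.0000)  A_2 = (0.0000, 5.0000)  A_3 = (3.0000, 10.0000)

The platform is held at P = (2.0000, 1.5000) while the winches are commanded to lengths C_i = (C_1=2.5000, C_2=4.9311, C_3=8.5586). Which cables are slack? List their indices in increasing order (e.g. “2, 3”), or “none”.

2

cable 1: L_1 = ‖A_1−P‖ = 2.5000;  C_1 = 2.5000 → taut
cable 2: L_2 = ‖A_2−P‖ = 4.0311;  C_2 = 4.9311 → slack
cable 3: L_3 = ‖A_3−P‖ = 8.5586;  C_3 = 8.5586 → taut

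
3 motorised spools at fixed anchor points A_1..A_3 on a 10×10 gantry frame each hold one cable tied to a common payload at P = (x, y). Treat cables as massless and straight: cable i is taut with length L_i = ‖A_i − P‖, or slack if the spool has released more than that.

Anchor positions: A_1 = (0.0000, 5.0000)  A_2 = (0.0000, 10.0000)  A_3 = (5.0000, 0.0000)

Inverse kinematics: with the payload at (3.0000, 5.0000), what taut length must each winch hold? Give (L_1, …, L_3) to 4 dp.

L_1: Δ = A_1−P = (-3.0000, 0.0000) → ‖Δ‖ = √9.0000 = 3.0000
L_2: Δ = A_2−P = (-3.0000, 5.0000) → ‖Δ‖ = √34.0000 = 5.8310
L_3: Δ = A_3−P = (2.0000, -5.0000) → ‖Δ‖ = √29.0000 = 5.3852

(3.0000, 5.8310, 5.3852)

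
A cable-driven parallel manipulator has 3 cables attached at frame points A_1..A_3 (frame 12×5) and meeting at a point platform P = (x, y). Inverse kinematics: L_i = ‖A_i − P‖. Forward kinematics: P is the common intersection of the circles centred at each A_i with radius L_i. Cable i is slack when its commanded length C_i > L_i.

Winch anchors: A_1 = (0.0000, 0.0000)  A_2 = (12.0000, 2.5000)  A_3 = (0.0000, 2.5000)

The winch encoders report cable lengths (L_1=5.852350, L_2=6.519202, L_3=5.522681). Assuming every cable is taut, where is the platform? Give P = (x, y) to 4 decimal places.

expand ‖A_i−P‖²=L_i² and subtract eq 1 (c_i ≔ ‖A_i‖²−L_i²)
c_1 = 0.0000+0.0000−34.2500 = -34.2500
eq1−eq2 → [-24.0000  -5.0000]·P = -142.0000
eq1−eq3 → [0.0000  -5.0000]·P = -10.0000
2×2 solve → P = (5.5000, 2.0000)

(5.5000, 2.0000)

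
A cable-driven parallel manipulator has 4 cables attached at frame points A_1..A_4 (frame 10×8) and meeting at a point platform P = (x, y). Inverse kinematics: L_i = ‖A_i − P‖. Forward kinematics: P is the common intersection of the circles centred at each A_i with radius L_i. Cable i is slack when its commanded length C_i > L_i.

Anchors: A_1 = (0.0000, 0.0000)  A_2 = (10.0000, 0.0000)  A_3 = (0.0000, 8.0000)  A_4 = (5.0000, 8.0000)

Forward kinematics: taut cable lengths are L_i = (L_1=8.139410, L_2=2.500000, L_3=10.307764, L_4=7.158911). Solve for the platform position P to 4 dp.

(8.0000, 1.5000)

expand ‖A_i−P‖²=L_i² and subtract eq 1 (k_i ≔ ‖A_i‖²−L_i²)
k_1 = 0.0000+0.0000−66.2500 = -66.2500
eq1−eq2 → [-20.0000  0.0000]·P = -160.0000
eq1−eq3 → [0.0000  -16.0000]·P = -24.0000
eq1−eq4 → [-10.0000  -16.0000]·P = -104.0000
2×2 solve → P = (8.0000, 1.5000)
check cable 4: ‖A_4−P‖² = 51.2500 ≈ L_4² = 51.2500 ✓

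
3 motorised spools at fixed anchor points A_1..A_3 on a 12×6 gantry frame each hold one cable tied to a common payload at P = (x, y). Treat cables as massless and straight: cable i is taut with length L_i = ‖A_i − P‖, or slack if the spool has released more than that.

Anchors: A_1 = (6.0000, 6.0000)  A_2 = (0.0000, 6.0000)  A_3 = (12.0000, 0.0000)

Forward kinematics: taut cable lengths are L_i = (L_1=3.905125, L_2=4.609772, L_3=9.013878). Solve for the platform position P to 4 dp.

(3.5000, 3.0000)

expand ‖A_i−P‖²=L_i² and subtract eq 1 (c_i ≔ ‖A_i‖²−L_i²)
c_1 = 36.0000+36.0000−15.2500 = 56.7500
eq1−eq2 → [12.0000  0.0000]·P = 42.0000
eq1−eq3 → [-12.0000  12.0000]·P = -6.0000
2×2 solve → P = (3.5000, 3.0000)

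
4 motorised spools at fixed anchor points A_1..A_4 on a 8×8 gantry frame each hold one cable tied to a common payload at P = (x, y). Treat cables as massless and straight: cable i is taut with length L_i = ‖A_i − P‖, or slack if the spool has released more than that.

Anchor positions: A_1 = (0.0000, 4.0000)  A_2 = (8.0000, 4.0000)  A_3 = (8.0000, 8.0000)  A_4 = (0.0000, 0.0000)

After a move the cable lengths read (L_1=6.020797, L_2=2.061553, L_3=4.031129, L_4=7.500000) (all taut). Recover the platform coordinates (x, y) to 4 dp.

(6.0000, 4.5000)

expand ‖A_i−P‖²=L_i² and subtract eq 1 (q_i ≔ ‖A_i‖²−L_i²)
q_1 = 0.0000+16.0000−36.2500 = -20.2500
eq1−eq2 → [-16.0000  0.0000]·P = -96.0000
eq1−eq3 → [-16.0000  -8.0000]·P = -132.0000
eq1−eq4 → [0.0000  8.0000]·P = 36.0000
2×2 solve → P = (6.0000, 4.5000)
check cable 4: ‖A_4−P‖² = 56.2500 ≈ L_4² = 56.2500 ✓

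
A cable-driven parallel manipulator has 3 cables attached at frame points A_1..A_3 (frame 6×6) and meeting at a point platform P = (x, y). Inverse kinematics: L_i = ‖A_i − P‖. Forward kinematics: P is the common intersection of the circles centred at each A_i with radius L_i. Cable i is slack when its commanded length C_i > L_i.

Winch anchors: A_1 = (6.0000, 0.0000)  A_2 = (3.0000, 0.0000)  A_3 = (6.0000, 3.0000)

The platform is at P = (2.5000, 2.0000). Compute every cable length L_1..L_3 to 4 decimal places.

cable 1: Δx=3.5000, Δy=-2.0000; L_1 = √(Δx²+Δy²) = 4.0311
cable 2: Δx=0.5000, Δy=-2.0000; L_2 = √(Δx²+Δy²) = 2.0616
cable 3: Δx=3.5000, Δy=1.0000; L_3 = √(Δx²+Δy²) = 3.6401

(4.0311, 2.0616, 3.6401)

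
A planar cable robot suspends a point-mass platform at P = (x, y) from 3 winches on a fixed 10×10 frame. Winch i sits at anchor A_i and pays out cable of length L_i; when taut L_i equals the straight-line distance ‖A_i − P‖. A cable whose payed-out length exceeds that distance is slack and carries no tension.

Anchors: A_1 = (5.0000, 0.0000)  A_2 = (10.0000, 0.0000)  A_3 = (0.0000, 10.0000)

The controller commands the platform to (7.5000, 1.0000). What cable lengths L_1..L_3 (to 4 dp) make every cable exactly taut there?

L_1: Δ = A_1−P = (-2.5000, -1.0000) → ‖Δ‖ = √7.2500 = 2.6926
L_2: Δ = A_2−P = (2.5000, -1.0000) → ‖Δ‖ = √7.2500 = 2.6926
L_3: Δ = A_3−P = (-7.5000, 9.0000) → ‖Δ‖ = √137.2500 = 11.7154

(2.6926, 2.6926, 11.7154)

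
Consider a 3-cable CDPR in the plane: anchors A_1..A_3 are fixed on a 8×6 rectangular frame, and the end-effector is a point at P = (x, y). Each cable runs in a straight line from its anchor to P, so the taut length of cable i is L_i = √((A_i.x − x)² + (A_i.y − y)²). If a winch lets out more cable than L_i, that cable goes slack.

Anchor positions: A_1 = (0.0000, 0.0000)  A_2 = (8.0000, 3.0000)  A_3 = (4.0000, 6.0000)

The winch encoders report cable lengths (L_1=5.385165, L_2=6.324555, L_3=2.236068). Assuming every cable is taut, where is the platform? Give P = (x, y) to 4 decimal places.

(2.0000, 5.0000)

circle eqns → linear via eq_j − eq_1; set c_j = A_j·A_j − L_j²
c_1 = 0.0000+0.0000−29.0000 = -29.0000
-16.0000·x − 6.0000·y = c_1−c_2 = -62.0000
-8.0000·x − 12.0000·y = c_1−c_3 = -76.0000
solve first two rows → x=2.0000, y=5.0000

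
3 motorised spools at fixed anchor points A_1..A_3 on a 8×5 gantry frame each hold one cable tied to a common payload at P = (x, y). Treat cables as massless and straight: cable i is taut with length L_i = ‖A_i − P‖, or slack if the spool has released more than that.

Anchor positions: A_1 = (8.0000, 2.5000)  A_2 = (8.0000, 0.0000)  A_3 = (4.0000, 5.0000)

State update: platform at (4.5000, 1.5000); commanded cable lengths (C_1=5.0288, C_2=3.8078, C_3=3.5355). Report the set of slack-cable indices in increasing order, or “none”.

cable 1: √((3.5000)²+(1.0000)²)=3.6401, C_1=5.0288: slack
cable 2: √((3.5000)²+(-1.5000)²)=3.8079, C_2=3.8078: taut
cable 3: √((-0.5000)²+(3.5000)²)=3.5355, C_3=3.5355: taut

1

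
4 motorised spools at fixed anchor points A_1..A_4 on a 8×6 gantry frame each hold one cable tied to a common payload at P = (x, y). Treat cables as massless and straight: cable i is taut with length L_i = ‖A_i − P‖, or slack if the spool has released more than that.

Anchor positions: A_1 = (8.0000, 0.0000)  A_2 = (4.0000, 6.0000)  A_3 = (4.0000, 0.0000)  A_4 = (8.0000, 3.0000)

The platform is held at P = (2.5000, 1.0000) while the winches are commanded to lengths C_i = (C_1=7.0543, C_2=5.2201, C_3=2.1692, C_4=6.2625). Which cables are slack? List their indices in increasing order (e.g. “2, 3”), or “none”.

1, 3, 4

i=1: geometric 5.5902 vs commanded 7.0543 ⇒ slack
i=2: geometric 5.2202 vs commanded 5.2201 ⇒ taut
i=3: geometric 1.8028 vs commanded 2.1692 ⇒ slack
i=4: geometric 5.8523 vs commanded 6.2625 ⇒ slack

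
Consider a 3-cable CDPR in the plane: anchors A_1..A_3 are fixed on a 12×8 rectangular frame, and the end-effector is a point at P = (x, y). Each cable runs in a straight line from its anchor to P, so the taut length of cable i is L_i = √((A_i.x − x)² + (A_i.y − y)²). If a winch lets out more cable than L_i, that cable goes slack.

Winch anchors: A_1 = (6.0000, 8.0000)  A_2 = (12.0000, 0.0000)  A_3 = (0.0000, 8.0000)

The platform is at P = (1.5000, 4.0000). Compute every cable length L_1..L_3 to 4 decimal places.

L_1: Δ = A_1−P = (4.5000, 4.0000) → ‖Δ‖ = √36.2500 = 6.0208
L_2: Δ = A_2−P = (10.5000, -4.0000) → ‖Δ‖ = √126.2500 = 11.2361
L_3: Δ = A_3−P = (-1.5000, 4.0000) → ‖Δ‖ = √18.2500 = 4.2720

(6.0208, 11.2361, 4.2720)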